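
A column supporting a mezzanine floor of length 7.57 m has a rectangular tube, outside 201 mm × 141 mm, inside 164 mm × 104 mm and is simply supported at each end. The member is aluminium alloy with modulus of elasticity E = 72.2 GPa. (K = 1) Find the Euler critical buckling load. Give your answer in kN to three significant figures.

Weak-axis I_min = (h_o·b_o³ − h_i·b_i³)/12 with b_o = 141, b_i = 104.0 mm (shorter outer/inner sides).
I_min = (201×141³ − 164.0×104.0³)/12 = 3.158×10^7 mm⁴
I = 3.158×10^7 mm⁴ = 3.158×10^-5 m⁴
Effective length L_e = K·L = 1 × 7.57 = 7.570 m
P_cr = π²EI / L_e² = π² × 72.2×10⁹ × 3.158×10^-5 / 7.570² = 3.927×10^5 N

P_cr ≈ 393 kN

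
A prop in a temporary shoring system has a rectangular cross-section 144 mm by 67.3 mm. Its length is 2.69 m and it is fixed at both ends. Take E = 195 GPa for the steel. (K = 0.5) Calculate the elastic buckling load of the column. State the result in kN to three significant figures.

Buckling occurs about the weak axis: I_min = h·b³/12 with b = 67.3 mm (the shorter side).
I_min = 144×67.3³/12 = 3.658×10^6 mm⁴
I = 3.658×10^6 mm⁴ = 3.658×10^-6 m⁴
Effective length L_e = K·L = 0.5 × 2.69 = 1.345 m
P_cr = π²EI / L_e² = π² × 195×10⁹ × 3.658×10^-6 / 1.345² = 3.891×10^6 N

P_cr ≈ 3890 kN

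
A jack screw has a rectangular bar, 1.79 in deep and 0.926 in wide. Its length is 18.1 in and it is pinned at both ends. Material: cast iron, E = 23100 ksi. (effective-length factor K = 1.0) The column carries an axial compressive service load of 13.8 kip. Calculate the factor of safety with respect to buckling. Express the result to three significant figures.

n ≈ 5.97

Buckling occurs about the weak axis: I_min = h·b³/12 with b = 0.926 in (the shorter side).
I_min = 1.79×0.926³/12 = 0.1184 in⁴
Effective length L_e = K·L = 1 × 18.1 = 18.10 in
P_cr = π²EI / L_e² = π² × 23100×10³ × 0.1184 / 18.10² = 8.243×10^4 lb
Factor of safety n = P_cr / P = 82.425 / 13.8 = 5.97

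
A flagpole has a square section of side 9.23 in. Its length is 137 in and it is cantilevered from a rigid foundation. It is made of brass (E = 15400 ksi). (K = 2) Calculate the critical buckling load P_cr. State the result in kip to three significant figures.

I = a⁴/12 = 9.23⁴/12 = 604.8 in⁴
Effective length L_e = K·L = 2 × 137 = 274.0 in
P_cr = π²EI / L_e² = π² × 15400×10³ × 604.8 / 274.0² = 1.224×10^6 lb

P_cr ≈ 1220 kip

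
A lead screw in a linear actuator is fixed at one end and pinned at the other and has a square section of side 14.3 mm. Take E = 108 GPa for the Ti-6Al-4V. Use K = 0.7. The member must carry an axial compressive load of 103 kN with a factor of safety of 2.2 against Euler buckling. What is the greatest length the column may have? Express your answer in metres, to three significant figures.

L_max ≈ 0.183 m

I = a⁴/12 = 14.3⁴/12 = 3.485×10^3 mm⁴
I = 3.485×10^-9 m⁴
Required critical load P_cr = n·P = 2.2 × 103 = 226.6 kN = 2.266×10^5 N
From P_cr = π²EI/(K·L)²:  L = (1/K)·√(π²EI/P_cr) = (1/0.7)·√(π²×1.08×10^11×3.485×10^-9/2.266×10^5)
L = 0.183 m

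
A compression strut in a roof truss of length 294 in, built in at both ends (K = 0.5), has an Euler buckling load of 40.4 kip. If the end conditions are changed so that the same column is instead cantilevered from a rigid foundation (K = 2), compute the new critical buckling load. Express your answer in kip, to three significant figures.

P_cr ∝ 1/K², so P_cr,new = P_cr,old × (K_old/K_new)² = 40.4 × (0.5/2)²
= 40.4 × 0.06250 = 2.52 kip

P_cr ≈ 2.52 kip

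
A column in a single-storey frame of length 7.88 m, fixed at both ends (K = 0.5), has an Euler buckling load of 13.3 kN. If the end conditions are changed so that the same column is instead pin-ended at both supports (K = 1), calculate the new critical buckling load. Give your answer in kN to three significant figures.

P_cr ∝ 1/K², so P_cr,new = P_cr,old × (K_old/K_new)² = 13.3 × (0.5/1)²
= 13.3 × 0.2500 = 3.32 kN

P_cr ≈ 3.32 kN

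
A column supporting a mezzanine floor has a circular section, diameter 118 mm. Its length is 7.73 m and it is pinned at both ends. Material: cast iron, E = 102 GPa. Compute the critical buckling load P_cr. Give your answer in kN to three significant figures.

P_cr ≈ 160 kN

I = πd⁴/64 = π×118⁴/64 = 9.517×10^6 mm⁴
I = 9.517×10^6 mm⁴ = 9.517×10^-6 m⁴
Effective length L_e = K·L = 1 × 7.73 = 7.730 m
P_cr = π²EI / L_e² = π² × 102×10⁹ × 9.517×10^-6 / 7.730² = 1.603×10^5 N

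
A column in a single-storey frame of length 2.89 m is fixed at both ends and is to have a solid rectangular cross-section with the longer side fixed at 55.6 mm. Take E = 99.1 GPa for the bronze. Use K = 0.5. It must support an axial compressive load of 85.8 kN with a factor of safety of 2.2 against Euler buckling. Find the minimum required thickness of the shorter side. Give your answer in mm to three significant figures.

Required P_cr = n·P = 2.2 × 85.8 = 188.8 kN
L_e = K·L = 0.5 × 2.89 = 1.445 m
Required I = P_cr·L_e²/(π²E) = 1.888×10^5 × 1.445² / (π² × 9.91×10^10) = 4.030×10^-7 m⁴
I_req = 4.030×10^5 mm⁴
Rectangle, weak axis: I_min = h·b³/12 with h = 55.6 mm fixed  ⇒  b = (12I/h)^(1/3) = 44.3 mm

b ≈ 44.3 mm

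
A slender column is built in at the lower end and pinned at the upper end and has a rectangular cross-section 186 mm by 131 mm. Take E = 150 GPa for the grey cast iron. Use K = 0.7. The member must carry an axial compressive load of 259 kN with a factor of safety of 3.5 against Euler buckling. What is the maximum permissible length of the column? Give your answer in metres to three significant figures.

L_max ≈ 10.8 m

Buckling occurs about the weak axis: I_min = h·b³/12 with b = 131 mm (the shorter side).
I_min = 186×131³/12 = 3.485×10^7 mm⁴
I = 3.485×10^-5 m⁴
Required critical load P_cr = n·P = 3.5 × 259 = 906.5 kN = 9.065×10^5 N
From P_cr = π²EI/(K·L)²:  L = (1/K)·√(π²EI/P_cr) = (1/0.7)·√(π²×1.50×10^11×3.485×10^-5/9.065×10^5)
L = 10.8 m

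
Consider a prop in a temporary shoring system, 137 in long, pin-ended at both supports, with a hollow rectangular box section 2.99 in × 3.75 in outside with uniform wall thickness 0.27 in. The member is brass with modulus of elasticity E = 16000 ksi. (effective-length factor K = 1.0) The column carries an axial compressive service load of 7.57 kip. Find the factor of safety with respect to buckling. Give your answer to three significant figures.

n ≈ 4.91

Inner dimensions: h_i = 3.75 − 2×0.27 = 3.210 in, b_i = 2.99 − 2×0.27 = 2.450 in
Weak-axis I_min = (h_o·b_o³ − h_i·b_i³)/12 with b_o = 2.99, b_i = 2.450 in (shorter outer/inner sides).
I_min = (3.75×2.99³ − 3.210×2.450³)/12 = 4.420 in⁴
Effective length L_e = K·L = 1 × 137 = 137.0 in
P_cr = π²EI / L_e² = π² × 16000×10³ × 4.420 / 137.0² = 3.718×10^4 lb
Factor of safety n = P_cr / P = 37.184 / 7.57 = 4.91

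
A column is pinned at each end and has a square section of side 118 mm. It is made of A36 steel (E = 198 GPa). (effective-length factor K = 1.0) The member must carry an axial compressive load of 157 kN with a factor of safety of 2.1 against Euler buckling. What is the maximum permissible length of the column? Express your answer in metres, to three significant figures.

I = a⁴/12 = 118⁴/12 = 1.616×10^7 mm⁴
I = 1.616×10^-5 m⁴
Required critical load P_cr = n·P = 2.1 × 157 = 329.7 kN = 3.297×10^5 N
From P_cr = π²EI/(K·L)²:  L = (1/K)·√(π²EI/P_cr) = (1/1)·√(π²×1.98×10^11×1.616×10^-5/3.297×10^5)
L = 9.79 m

L_max ≈ 9.79 m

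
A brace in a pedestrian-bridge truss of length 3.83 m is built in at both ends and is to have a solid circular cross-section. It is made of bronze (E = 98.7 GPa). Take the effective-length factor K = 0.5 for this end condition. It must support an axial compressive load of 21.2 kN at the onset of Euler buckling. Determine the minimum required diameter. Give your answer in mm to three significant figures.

d ≈ 35.7 mm

L_e = K·L = 0.5 × 3.83 = 1.915 m
Required I = P_cr·L_e²/(π²E) = 2.120×10^4 × 1.915² / (π² × 9.87×10^10) = 7.981×10^-8 m⁴
I_req = 7.981×10^4 mm⁴
Solid circle: I = πd⁴/64  ⇒  d = (64I/π)^(1/4) = (64×7.981×10^4/π)^(1/4) = 35.7 mm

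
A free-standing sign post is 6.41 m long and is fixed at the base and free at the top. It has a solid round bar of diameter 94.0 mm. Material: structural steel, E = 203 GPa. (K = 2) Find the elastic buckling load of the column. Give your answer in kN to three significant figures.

I = πd⁴/64 = π×94.0⁴/64 = 3.832×10^6 mm⁴
I = 3.832×10^6 mm⁴ = 3.832×10^-6 m⁴
Effective length L_e = K·L = 2 × 6.41 = 12.82 m
P_cr = π²EI / L_e² = π² × 203×10⁹ × 3.832×10^-6 / 12.82² = 4.672×10^4 N

P_cr ≈ 46.7 kN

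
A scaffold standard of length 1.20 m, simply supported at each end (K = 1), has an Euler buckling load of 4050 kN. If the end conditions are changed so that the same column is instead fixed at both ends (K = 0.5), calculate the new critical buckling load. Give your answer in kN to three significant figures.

P_cr ≈ 16200 kN

P_cr ∝ 1/K², so P_cr,new = P_cr,old × (K_old/K_new)² = 4050 × (1/0.5)²
= 4050 × 4.000 = 16200 kN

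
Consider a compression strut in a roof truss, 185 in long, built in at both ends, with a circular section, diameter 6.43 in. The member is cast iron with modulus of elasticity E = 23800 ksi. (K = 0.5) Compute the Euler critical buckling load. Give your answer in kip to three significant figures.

I = πd⁴/64 = π×6.43⁴/64 = 83.91 in⁴
Effective length L_e = K·L = 0.5 × 185 = 92.50 in
P_cr = π²EI / L_e² = π² × 23800×10³ × 83.91 / 92.50² = 2.304×10^6 lb

P_cr ≈ 2300 kip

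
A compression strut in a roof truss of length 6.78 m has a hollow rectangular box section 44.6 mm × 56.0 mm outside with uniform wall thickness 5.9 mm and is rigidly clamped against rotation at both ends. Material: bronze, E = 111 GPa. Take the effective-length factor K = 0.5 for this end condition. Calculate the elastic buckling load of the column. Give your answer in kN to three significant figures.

P_cr ≈ 27.1 kN

Inner dimensions: h_i = 56.0 − 2×5.9 = 44.20 mm, b_i = 44.6 − 2×5.9 = 32.80 mm
Weak-axis I_min = (h_o·b_o³ − h_i·b_i³)/12 with b_o = 44.6, b_i = 32.80 mm (shorter outer/inner sides).
I_min = (56.0×44.6³ − 44.20×32.80³)/12 = 2.840×10^5 mm⁴
I = 2.840×10^5 mm⁴ = 2.840×10^-7 m⁴
Effective length L_e = K·L = 0.5 × 6.78 = 3.390 m
P_cr = π²EI / L_e² = π² × 111×10⁹ × 2.840×10^-7 / 3.390² = 2.708×10^4 N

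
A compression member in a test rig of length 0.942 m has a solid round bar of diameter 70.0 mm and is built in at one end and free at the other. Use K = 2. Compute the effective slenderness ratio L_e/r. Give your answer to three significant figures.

For a solid circle r = d/4 = 70.0/4 = 17.50 mm
L_e = K·L = 2 × 0.942 m = 1.884 m = 1884.0 mm
λ = L_e / r_min = 1884.0 / 17.50 = 108

λ ≈ 108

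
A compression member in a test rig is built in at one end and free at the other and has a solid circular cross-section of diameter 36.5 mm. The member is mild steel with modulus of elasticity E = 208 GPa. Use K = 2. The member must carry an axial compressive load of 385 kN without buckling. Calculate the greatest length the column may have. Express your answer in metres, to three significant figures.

L_max ≈ 0.341 m

I = πd⁴/64 = π×36.5⁴/64 = 8.712×10^4 mm⁴
I = 8.712×10^-8 m⁴
At the buckling limit P_cr = P = 3.850×10^5 N
From P_cr = π²EI/(K·L)²:  L = (1/K)·√(π²EI/P_cr) = (1/2)·√(π²×2.08×10^11×8.712×10^-8/3.850×10^5)
L = 0.341 m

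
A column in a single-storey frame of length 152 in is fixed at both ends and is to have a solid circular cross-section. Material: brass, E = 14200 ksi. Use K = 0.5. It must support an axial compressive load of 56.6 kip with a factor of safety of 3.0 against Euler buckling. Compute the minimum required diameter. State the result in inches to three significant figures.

d ≈ 3.46 in

Required P_cr = n·P = 3.0 × 56.6 = 169.8 kip
L_e = K·L = 0.5 × 152 = 76.00 in
Required I = P_cr·L_e²/(π²E) = 1.698×10^5 × 76.00² / (π² × 1.42×10^7) = 6.998 in⁴
Solid circle: I = πd⁴/64  ⇒  d = (64I/π)^(1/4) = (64×6.998/π)^(1/4) = 3.46 in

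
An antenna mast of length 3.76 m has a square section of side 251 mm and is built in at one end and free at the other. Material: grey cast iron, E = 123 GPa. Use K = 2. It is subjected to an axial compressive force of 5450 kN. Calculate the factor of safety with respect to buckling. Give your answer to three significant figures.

I = a⁴/12 = 251⁴/12 = 3.308×10^8 mm⁴
I = 3.308×10^8 mm⁴ = 3.308×10^-4 m⁴
Effective length L_e = K·L = 2 × 3.76 = 7.520 m
P_cr = π²EI / L_e² = π² × 123×10⁹ × 3.308×10^-4 / 7.520² = 7.100×10^6 N
Factor of safety n = P_cr / P = 7100.4 / 5450 = 1.30

n ≈ 1.30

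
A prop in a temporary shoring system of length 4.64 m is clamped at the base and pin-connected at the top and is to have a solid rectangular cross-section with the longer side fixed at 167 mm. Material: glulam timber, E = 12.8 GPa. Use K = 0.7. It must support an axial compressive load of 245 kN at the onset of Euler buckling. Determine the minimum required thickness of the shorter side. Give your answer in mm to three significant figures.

L_e = K·L = 0.7 × 4.64 = 3.248 m
Required I = P_cr·L_e²/(π²E) = 2.450×10^5 × 3.248² / (π² × 1.28×10^10) = 2.046×10^-5 m⁴
I_req = 2.046×10^7 mm⁴
Rectangle, weak axis: I_min = h·b³/12 with h = 167 mm fixed  ⇒  b = (12I/h)^(1/3) = 114 mm

b ≈ 114 mm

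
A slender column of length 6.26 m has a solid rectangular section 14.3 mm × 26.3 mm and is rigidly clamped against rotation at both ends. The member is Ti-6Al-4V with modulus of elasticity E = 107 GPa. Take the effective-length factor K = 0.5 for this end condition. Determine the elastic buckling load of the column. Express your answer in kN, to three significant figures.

Buckling occurs about the weak axis: I_min = h·b³/12 with b = 14.3 mm (the shorter side).
I_min = 26.3×14.3³/12 = 6.409×10^3 mm⁴
I = 6.409×10^3 mm⁴ = 6.409×10^-9 m⁴
Effective length L_e = K·L = 0.5 × 6.26 = 3.130 m
P_cr = π²EI / L_e² = π² × 107×10⁹ × 6.409×10^-9 / 3.130² = 690.8 N

P_cr ≈ 0.691 kN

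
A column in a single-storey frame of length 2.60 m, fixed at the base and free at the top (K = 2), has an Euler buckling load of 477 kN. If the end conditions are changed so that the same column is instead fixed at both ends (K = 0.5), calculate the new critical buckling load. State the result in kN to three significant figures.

P_cr ∝ 1/K², so P_cr,new = P_cr,old × (K_old/K_new)² = 477 × (2/0.5)²
= 477 × 16.00 = 7630 kN

P_cr ≈ 7630 kN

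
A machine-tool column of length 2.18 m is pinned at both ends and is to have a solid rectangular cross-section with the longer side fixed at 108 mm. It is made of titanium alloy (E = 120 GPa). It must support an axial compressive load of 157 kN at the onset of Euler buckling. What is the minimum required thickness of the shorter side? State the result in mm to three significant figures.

L_e = K·L = 1 × 2.18 = 2.180 m
Required I = P_cr·L_e²/(π²E) = 1.570×10^5 × 2.180² / (π² × 1.20×10^11) = 6.300×10^-7 m⁴
I_req = 6.300×10^5 mm⁴
Rectangle, weak axis: I_min = h·b³/12 with h = 108 mm fixed  ⇒  b = (12I/h)^(1/3) = 41.2 mm

b ≈ 41.2 mm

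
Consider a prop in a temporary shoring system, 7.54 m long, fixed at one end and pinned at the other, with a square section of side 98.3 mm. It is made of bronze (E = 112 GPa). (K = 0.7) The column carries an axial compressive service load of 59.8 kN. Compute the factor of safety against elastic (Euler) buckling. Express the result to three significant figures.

n ≈ 5.16

I = a⁴/12 = 98.3⁴/12 = 7.781×10^6 mm⁴
I = 7.781×10^6 mm⁴ = 7.781×10^-6 m⁴
Effective length L_e = K·L = 0.7 × 7.54 = 5.278 m
P_cr = π²EI / L_e² = π² × 112×10⁹ × 7.781×10^-6 / 5.278² = 3.088×10^5 N
Factor of safety n = P_cr / P = 308.75 / 59.8 = 5.16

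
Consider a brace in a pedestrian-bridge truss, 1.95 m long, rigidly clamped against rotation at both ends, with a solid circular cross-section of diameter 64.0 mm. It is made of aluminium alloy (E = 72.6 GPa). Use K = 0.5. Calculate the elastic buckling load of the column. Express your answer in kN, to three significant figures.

I = πd⁴/64 = π×64.0⁴/64 = 8.235×10^5 mm⁴
I = 8.235×10^5 mm⁴ = 8.235×10^-7 m⁴
Effective length L_e = K·L = 0.5 × 1.95 = 0.9750 m
P_cr = π²EI / L_e² = π² × 72.6×10⁹ × 8.235×10^-7 / 0.9750² = 6.208×10^5 N

P_cr ≈ 621 kN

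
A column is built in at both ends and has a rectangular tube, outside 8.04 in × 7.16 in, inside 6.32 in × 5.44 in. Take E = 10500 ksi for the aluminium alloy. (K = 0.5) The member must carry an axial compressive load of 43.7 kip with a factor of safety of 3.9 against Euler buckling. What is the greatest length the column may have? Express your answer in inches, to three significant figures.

L_max ≈ 626 in

Weak-axis I_min = (h_o·b_o³ − h_i·b_i³)/12 with b_o = 7.16, b_i = 5.440 in (shorter outer/inner sides).
I_min = (8.04×7.16³ − 6.320×5.440³)/12 = 161.1 in⁴
Required critical load P_cr = n·P = 3.9 × 43.7 = 170.4 kip = 1.704×10^5 lb
From P_cr = π²EI/(K·L)²:  L = (1/K)·√(π²EI/P_cr) = (1/0.5)·√(π²×1.05×10^7×161.1/1.704×10^5)
L = 626 in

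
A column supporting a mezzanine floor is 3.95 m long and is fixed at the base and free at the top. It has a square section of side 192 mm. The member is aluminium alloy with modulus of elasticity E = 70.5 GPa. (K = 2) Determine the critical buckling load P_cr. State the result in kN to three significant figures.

P_cr ≈ 1260 kN

I = a⁴/12 = 192⁴/12 = 1.132×10^8 mm⁴
I = 1.132×10^8 mm⁴ = 1.132×10^-4 m⁴
Effective length L_e = K·L = 2 × 3.95 = 7.900 m
P_cr = π²EI / L_e² = π² × 70.5×10⁹ × 1.132×10^-4 / 7.900² = 1.263×10^6 N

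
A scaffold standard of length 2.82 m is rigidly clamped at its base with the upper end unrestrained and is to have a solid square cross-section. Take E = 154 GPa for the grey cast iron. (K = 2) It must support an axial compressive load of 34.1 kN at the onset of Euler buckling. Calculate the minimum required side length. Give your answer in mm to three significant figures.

a ≈ 54.1 mm

L_e = K·L = 2 × 2.82 = 5.640 m
Required I = P_cr·L_e²/(π²E) = 3.410×10^4 × 5.640² / (π² × 1.54×10^11) = 7.137×10^-7 m⁴
I_req = 7.137×10^5 mm⁴
Solid square: I = a⁴/12  ⇒  a = (12I)^(1/4) = (12×7.137×10^5)^(1/4) = 54.1 mm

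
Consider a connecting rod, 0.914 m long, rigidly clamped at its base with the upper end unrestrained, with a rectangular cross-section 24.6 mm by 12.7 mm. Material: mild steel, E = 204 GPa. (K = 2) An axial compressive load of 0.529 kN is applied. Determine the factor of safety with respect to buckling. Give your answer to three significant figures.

n ≈ 4.78

Buckling occurs about the weak axis: I_min = h·b³/12 with b = 12.7 mm (the shorter side).
I_min = 24.6×12.7³/12 = 4.199×10^3 mm⁴
I = 4.199×10^3 mm⁴ = 4.199×10^-9 m⁴
Effective length L_e = K·L = 2 × 0.914 = 1.828 m
P_cr = π²EI / L_e² = π² × 204×10⁹ × 4.199×10^-9 / 1.828² = 2.530×10^3 N
Factor of safety n = P_cr / P = 2.5301 / 0.529 = 4.78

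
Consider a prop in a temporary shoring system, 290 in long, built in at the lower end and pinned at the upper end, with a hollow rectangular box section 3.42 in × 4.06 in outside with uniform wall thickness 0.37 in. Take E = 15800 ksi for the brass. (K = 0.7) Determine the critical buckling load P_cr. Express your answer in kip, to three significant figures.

Inner dimensions: h_i = 4.06 − 2×0.37 = 3.320 in, b_i = 3.42 − 2×0.37 = 2.680 in
Weak-axis I_min = (h_o·b_o³ − h_i·b_i³)/12 with b_o = 3.42, b_i = 2.680 in (shorter outer/inner sides).
I_min = (4.06×3.42³ − 3.320×2.680³)/12 = 8.208 in⁴
Effective length L_e = K·L = 0.7 × 290 = 203.0 in
P_cr = π²EI / L_e² = π² × 15800×10³ × 8.208 / 203.0² = 3.106×10^4 lb

P_cr ≈ 31.1 kip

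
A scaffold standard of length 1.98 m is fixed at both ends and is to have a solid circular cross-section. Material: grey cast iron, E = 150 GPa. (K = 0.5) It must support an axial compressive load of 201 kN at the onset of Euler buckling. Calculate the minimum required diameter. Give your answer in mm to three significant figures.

d ≈ 40.6 mm

L_e = K·L = 0.5 × 1.98 = 0.9900 m
Required I = P_cr·L_e²/(π²E) = 2.010×10^5 × 0.9900² / (π² × 1.50×10^11) = 1.331×10^-7 m⁴
I_req = 1.331×10^5 mm⁴
Solid circle: I = πd⁴/64  ⇒  d = (64I/π)^(1/4) = (64×1.331×10^5/π)^(1/4) = 40.6 mm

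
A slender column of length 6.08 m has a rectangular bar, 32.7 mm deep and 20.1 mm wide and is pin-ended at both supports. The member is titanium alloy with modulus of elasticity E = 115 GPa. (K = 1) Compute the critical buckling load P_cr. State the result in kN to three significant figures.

P_cr ≈ 0.679 kN

Buckling occurs about the weak axis: I_min = h·b³/12 with b = 20.1 mm (the shorter side).
I_min = 32.7×20.1³/12 = 2.213×10^4 mm⁴
I = 2.213×10^4 mm⁴ = 2.213×10^-8 m⁴
Effective length L_e = K·L = 1 × 6.08 = 6.080 m
P_cr = π²EI / L_e² = π² × 115×10⁹ × 2.213×10^-8 / 6.080² = 679.4 N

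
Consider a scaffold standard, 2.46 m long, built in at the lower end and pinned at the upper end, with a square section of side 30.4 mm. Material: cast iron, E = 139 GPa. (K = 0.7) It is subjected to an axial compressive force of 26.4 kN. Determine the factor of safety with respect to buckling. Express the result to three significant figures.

n ≈ 1.25

I = a⁴/12 = 30.4⁴/12 = 7.117×10^4 mm⁴
I = 7.117×10^4 mm⁴ = 7.117×10^-8 m⁴
Effective length L_e = K·L = 0.7 × 2.46 = 1.722 m
P_cr = π²EI / L_e² = π² × 139×10⁹ × 7.117×10^-8 / 1.722² = 3.293×10^4 N
Factor of safety n = P_cr / P = 32.928 / 26.4 = 1.25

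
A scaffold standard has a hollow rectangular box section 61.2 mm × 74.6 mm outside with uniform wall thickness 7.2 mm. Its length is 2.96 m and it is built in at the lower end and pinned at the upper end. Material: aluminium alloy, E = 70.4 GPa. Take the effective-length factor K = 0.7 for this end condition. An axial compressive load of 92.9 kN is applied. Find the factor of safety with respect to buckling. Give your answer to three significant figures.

n ≈ 1.59

Inner dimensions: h_i = 74.6 − 2×7.2 = 60.20 mm, b_i = 61.2 − 2×7.2 = 46.80 mm
Weak-axis I_min = (h_o·b_o³ − h_i·b_i³)/12 with b_o = 61.2, b_i = 46.80 mm (shorter outer/inner sides).
I_min = (74.6×61.2³ − 60.20×46.80³)/12 = 9.108×10^5 mm⁴
I = 9.108×10^5 mm⁴ = 9.108×10^-7 m⁴
Effective length L_e = K·L = 0.7 × 2.96 = 2.072 m
P_cr = π²EI / L_e² = π² × 70.4×10⁹ × 9.108×10^-7 / 2.072² = 1.474×10^5 N
Factor of safety n = P_cr / P = 147.40 / 92.9 = 1.59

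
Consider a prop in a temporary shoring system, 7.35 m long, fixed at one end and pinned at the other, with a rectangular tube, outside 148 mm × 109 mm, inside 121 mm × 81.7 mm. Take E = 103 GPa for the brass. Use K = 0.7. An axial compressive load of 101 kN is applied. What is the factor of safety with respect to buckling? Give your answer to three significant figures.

n ≈ 3.98

Weak-axis I_min = (h_o·b_o³ − h_i·b_i³)/12 with b_o = 109, b_i = 81.70 mm (shorter outer/inner sides).
I_min = (148×109³ − 121.0×81.70³)/12 = 1.047×10^7 mm⁴
I = 1.047×10^7 mm⁴ = 1.047×10^-5 m⁴
Effective length L_e = K·L = 0.7 × 7.35 = 5.145 m
P_cr = π²EI / L_e² = π² × 103×10⁹ × 1.047×10^-5 / 5.145² = 4.022×10^5 N
Factor of safety n = P_cr / P = 402.20 / 101 = 3.98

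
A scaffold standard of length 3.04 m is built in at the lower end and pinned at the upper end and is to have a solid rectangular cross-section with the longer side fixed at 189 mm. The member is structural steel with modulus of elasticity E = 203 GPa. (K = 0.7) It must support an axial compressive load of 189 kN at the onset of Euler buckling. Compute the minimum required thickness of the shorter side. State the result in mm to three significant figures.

b ≈ 30.0 mm

L_e = K·L = 0.7 × 3.04 = 2.128 m
Required I = P_cr·L_e²/(π²E) = 1.890×10^5 × 2.128² / (π² × 2.03×10^11) = 4.272×10^-7 m⁴
I_req = 4.272×10^5 mm⁴
Rectangle, weak axis: I_min = h·b³/12 with h = 189 mm fixed  ⇒  b = (12I/h)^(1/3) = 30.0 mm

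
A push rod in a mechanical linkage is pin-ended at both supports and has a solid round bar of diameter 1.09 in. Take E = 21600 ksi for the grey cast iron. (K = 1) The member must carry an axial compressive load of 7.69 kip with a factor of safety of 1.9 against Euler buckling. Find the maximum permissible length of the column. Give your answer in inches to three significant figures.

L_max ≈ 31.8 in

I = πd⁴/64 = π×1.09⁴/64 = 6.929×10^-2 in⁴
Required critical load P_cr = n·P = 1.9 × 7.69 = 14.61 kip = 1.461×10^4 lb
From P_cr = π²EI/(K·L)²:  L = (1/K)·√(π²EI/P_cr) = (1/1)·√(π²×2.16×10^7×6.929×10^-2/1.461×10^4)
L = 31.8 in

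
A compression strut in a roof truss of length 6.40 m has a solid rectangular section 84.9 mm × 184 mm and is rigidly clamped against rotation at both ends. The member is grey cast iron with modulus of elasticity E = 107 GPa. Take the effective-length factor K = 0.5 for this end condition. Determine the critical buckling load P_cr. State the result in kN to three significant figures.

Buckling occurs about the weak axis: I_min = h·b³/12 with b = 84.9 mm (the shorter side).
I_min = 184×84.9³/12 = 9.383×10^6 mm⁴
I = 9.383×10^6 mm⁴ = 9.383×10^-6 m⁴
Effective length L_e = K·L = 0.5 × 6.40 = 3.200 m
P_cr = π²EI / L_e² = π² × 107×10⁹ × 9.383×10^-6 / 3.200² = 9.677×10^5 N

P_cr ≈ 968 kN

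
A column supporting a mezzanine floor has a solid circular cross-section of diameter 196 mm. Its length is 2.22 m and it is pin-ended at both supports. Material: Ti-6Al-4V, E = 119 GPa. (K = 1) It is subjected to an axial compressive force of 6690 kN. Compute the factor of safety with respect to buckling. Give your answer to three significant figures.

I = πd⁴/64 = π×196⁴/64 = 7.244×10^7 mm⁴
I = 7.244×10^7 mm⁴ = 7.244×10^-5 m⁴
Effective length L_e = K·L = 1 × 2.22 = 2.220 m
P_cr = π²EI / L_e² = π² × 119×10⁹ × 7.244×10^-5 / 2.220² = 1.726×10^7 N
Factor of safety n = P_cr / P = 17264 / 6690 = 2.58

n ≈ 2.58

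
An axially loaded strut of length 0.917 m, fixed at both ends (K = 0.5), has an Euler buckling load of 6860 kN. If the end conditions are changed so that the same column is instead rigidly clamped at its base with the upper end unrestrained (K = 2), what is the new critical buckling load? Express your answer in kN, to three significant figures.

P_cr ≈ 429 kN

P_cr ∝ 1/K², so P_cr,new = P_cr,old × (K_old/K_new)² = 6860 × (0.5/2)²
= 6860 × 0.06250 = 429 kN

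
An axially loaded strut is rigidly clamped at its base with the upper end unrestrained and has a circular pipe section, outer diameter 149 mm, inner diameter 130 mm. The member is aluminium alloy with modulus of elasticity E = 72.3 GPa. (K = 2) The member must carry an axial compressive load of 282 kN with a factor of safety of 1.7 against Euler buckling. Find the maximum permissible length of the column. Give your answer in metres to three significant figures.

L_max ≈ 1.95 m

d_o = 149 mm, d_i = 130 mm
I = π(d_o⁴ − d_i⁴)/64 = π(149⁴ − 130.0⁴)/64 = 1.017×10^7 mm⁴
I = 1.017×10^-5 m⁴
Required critical load P_cr = n·P = 1.7 × 282 = 479.4 kN = 4.794×10^5 N
From P_cr = π²EI/(K·L)²:  L = (1/K)·√(π²EI/P_cr) = (1/2)·√(π²×7.23×10^10×1.017×10^-5/4.794×10^5)
L = 1.95 m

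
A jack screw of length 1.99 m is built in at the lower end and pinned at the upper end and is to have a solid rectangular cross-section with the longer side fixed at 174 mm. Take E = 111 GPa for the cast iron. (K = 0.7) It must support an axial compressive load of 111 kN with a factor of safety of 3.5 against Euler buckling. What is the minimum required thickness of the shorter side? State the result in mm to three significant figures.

Required P_cr = n·P = 3.5 × 111 = 388.5 kN
L_e = K·L = 0.7 × 1.99 = 1.393 m
Required I = P_cr·L_e²/(π²E) = 3.885×10^5 × 1.393² / (π² × 1.11×10^11) = 6.881×10^-7 m⁴
I_req = 6.881×10^5 mm⁴
Rectangle, weak axis: I_min = h·b³/12 with h = 174 mm fixed  ⇒  b = (12I/h)^(1/3) = 36.2 mm

b ≈ 36.2 mm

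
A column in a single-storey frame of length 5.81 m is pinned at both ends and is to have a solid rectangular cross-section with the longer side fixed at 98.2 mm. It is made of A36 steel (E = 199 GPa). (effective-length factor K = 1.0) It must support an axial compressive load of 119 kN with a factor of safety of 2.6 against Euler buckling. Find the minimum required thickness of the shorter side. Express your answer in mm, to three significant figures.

Required P_cr = n·P = 2.6 × 119 = 309.4 kN
L_e = K·L = 1 × 5.81 = 5.810 m
Required I = P_cr·L_e²/(π²E) = 3.094×10^5 × 5.810² / (π² × 1.99×10^11) = 5.318×10^-6 m⁴
I_req = 5.318×10^6 mm⁴
Rectangle, weak axis: I_min = h·b³/12 with h = 98.2 mm fixed  ⇒  b = (12I/h)^(1/3) = 86.6 mm

b ≈ 86.6 mm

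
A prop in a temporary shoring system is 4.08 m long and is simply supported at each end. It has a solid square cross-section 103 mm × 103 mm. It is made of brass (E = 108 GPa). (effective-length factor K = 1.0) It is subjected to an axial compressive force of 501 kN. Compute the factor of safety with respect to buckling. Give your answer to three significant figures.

I = a⁴/12 = 103⁴/12 = 9.379×10^6 mm⁴
I = 9.379×10^6 mm⁴ = 9.379×10^-6 m⁴
Effective length L_e = K·L = 1 × 4.08 = 4.080 m
P_cr = π²EI / L_e² = π² × 108×10⁹ × 9.379×10^-6 / 4.080² = 6.006×10^5 N
Factor of safety n = P_cr / P = 600.58 / 501 = 1.20

n ≈ 1.20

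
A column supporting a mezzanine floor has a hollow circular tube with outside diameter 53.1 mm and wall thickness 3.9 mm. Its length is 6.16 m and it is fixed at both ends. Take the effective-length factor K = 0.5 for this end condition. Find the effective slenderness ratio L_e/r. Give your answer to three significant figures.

λ ≈ 177

Inner diameter d_i = 53.1 − 2×3.9 = 45.30 mm
I = π(d_o⁴ − d_i⁴)/64 = π(53.1⁴ − 45.30⁴)/64 = 1.835×10^5 mm⁴
A = 602.8 mm²;  r_min = √(I/A) = √(1.835×10^5/602.8) = 17.45 mm
L_e = K·L = 0.5 × 6.16 m = 3.080 m = 3080.0 mm
λ = L_e / r_min = 3080.0 / 17.45 = 177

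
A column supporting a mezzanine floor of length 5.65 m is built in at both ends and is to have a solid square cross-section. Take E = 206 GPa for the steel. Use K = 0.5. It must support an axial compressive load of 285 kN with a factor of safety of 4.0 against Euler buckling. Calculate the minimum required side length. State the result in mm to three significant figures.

a ≈ 85.6 mm

Required P_cr = n·P = 4.0 × 285 = 1140 kN
L_e = K·L = 0.5 × 5.65 = 2.825 m
Required I = P_cr·L_e²/(π²E) = 1.140×10^6 × 2.825² / (π² × 2.06×10^11) = 4.475×10^-6 m⁴
I_req = 4.475×10^6 mm⁴
Solid square: I = a⁴/12  ⇒  a = (12I)^(1/4) = (12×4.475×10^6)^(1/4) = 85.6 mm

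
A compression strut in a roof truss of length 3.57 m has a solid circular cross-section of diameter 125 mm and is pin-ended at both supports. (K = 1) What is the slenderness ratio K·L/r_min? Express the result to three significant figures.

λ ≈ 114

For a solid circle r = d/4 = 125/4 = 31.25 mm
L_e = K·L = 1 × 3.57 m = 3.570 m = 3570.0 mm
λ = L_e / r_min = 3570.0 / 31.25 = 114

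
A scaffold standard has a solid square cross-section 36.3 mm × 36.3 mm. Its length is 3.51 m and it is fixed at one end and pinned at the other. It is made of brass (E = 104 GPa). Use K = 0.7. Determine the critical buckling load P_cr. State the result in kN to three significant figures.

I = a⁴/12 = 36.3⁴/12 = 1.447×10^5 mm⁴
I = 1.447×10^5 mm⁴ = 1.447×10^-7 m⁴
Effective length L_e = K·L = 0.7 × 3.51 = 2.457 m
P_cr = π²EI / L_e² = π² × 104×10⁹ × 1.447×10^-7 / 2.457² = 2.460×10^4 N

P_cr ≈ 24.6 kN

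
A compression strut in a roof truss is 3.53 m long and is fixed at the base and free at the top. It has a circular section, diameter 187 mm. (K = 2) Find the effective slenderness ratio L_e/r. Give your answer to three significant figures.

For a solid circle r = d/4 = 187/4 = 46.75 mm
L_e = K·L = 2 × 3.53 m = 7.060 m = 7060.0 mm
λ = L_e / r_min = 7060.0 / 46.75 = 151

λ ≈ 151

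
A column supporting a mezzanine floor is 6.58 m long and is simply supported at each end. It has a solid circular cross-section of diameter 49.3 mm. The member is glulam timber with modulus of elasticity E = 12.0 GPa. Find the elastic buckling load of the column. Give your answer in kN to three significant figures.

I = πd⁴/64 = π×49.3⁴/64 = 2.900×10^5 mm⁴
I = 2.900×10^5 mm⁴ = 2.900×10^-7 m⁴
Effective length L_e = K·L = 1 × 6.58 = 6.580 m
P_cr = π²EI / L_e² = π² × 12.0×10⁹ × 2.900×10^-7 / 6.580² = 793.2 N

P_cr ≈ 0.793 kN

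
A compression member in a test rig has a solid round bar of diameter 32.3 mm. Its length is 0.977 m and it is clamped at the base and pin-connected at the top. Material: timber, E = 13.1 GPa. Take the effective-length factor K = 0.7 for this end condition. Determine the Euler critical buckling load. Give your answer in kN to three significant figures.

P_cr ≈ 14.8 kN

I = πd⁴/64 = π×32.3⁴/64 = 5.343×10^4 mm⁴
I = 5.343×10^4 mm⁴ = 5.343×10^-8 m⁴
Effective length L_e = K·L = 0.7 × 0.977 = 0.6839 m
P_cr = π²EI / L_e² = π² × 13.1×10⁹ × 5.343×10^-8 / 0.6839² = 1.477×10^4 N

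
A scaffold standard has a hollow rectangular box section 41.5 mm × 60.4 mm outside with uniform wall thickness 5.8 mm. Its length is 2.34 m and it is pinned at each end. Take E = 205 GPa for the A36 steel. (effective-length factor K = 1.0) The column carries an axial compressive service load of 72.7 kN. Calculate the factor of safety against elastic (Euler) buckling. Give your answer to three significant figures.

Inner dimensions: h_i = 60.4 − 2×5.8 = 48.80 mm, b_i = 41.5 − 2×5.8 = 29.90 mm
Weak-axis I_min = (h_o·b_o³ − h_i·b_i³)/12 with b_o = 41.5, b_i = 29.90 mm (shorter outer/inner sides).
I_min = (60.4×41.5³ − 48.80×29.90³)/12 = 2.510×10^5 mm⁴
I = 2.510×10^5 mm⁴ = 2.510×10^-7 m⁴
Effective length L_e = K·L = 1 × 2.34 = 2.340 m
P_cr = π²EI / L_e² = π² × 205×10⁹ × 2.510×10^-7 / 2.340² = 9.276×10^4 N
Factor of safety n = P_cr / P = 92.762 / 72.7 = 1.28

n ≈ 1.28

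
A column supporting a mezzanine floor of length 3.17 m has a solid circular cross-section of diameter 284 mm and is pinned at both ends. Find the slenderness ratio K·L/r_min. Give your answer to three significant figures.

I = πd⁴/64 = π×284⁴/64 = 3.193×10^8 mm⁴
A = 6.335×10^4 mm²;  r_min = √(I/A) = √(3.193×10^8/6.335×10^4) = 71.00 mm
L_e = K·L = 1 × 3.17 m = 3.170 m = 3170.0 mm
λ = L_e / r_min = 3170.0 / 71.00 = 44.6

λ ≈ 44.6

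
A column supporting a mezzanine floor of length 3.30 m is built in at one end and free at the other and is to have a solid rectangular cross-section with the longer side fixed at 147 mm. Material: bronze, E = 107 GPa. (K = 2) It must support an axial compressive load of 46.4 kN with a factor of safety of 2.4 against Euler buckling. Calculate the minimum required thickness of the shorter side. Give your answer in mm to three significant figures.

Required P_cr = n·P = 2.4 × 46.4 = 111.4 kN
L_e = K·L = 2 × 3.30 = 6.600 m
Required I = P_cr·L_e²/(π²E) = 1.114×10^5 × 6.600² / (π² × 1.07×10^11) = 4.593×10^-6 m⁴
I_req = 4.593×10^6 mm⁴
Rectangle, weak axis: I_min = h·b³/12 with h = 147 mm fixed  ⇒  b = (12I/h)^(1/3) = 72.1 mm

b ≈ 72.1 mm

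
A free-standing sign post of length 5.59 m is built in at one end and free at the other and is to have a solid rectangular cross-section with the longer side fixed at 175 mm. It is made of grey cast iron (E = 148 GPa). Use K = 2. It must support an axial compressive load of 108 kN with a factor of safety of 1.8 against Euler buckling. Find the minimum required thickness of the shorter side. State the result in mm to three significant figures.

Required P_cr = n·P = 1.8 × 108 = 194.4 kN
L_e = K·L = 2 × 5.59 = 11.18 m
Required I = P_cr·L_e²/(π²E) = 1.944×10^5 × 11.18² / (π² × 1.48×10^11) = 1.663×10^-5 m⁴
I_req = 1.663×10^7 mm⁴
Rectangle, weak axis: I_min = h·b³/12 with h = 175 mm fixed  ⇒  b = (12I/h)^(1/3) = 104 mm

b ≈ 104 mm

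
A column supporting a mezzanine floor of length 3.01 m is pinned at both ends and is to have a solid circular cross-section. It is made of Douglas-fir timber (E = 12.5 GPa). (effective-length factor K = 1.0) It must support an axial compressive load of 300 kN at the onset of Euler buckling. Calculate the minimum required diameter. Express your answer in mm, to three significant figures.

L_e = K·L = 1 × 3.01 = 3.010 m
Required I = P_cr·L_e²/(π²E) = 3.000×10^5 × 3.010² / (π² × 1.25×10^10) = 2.203×10^-5 m⁴
I_req = 2.203×10^7 mm⁴
Solid circle: I = πd⁴/64  ⇒  d = (64I/π)^(1/4) = (64×2.203×10^7/π)^(1/4) = 146 mm

d ≈ 146 mm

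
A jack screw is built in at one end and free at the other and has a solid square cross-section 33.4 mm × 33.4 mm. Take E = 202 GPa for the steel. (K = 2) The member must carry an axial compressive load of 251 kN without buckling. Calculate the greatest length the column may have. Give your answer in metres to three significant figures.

L_max ≈ 0.454 m

I = a⁴/12 = 33.4⁴/12 = 1.037×10^5 mm⁴
I = 1.037×10^-7 m⁴
At the buckling limit P_cr = P = 2.510×10^5 N
From P_cr = π²EI/(K·L)²:  L = (1/K)·√(π²EI/P_cr) = (1/2)·√(π²×2.02×10^11×1.037×10^-7/2.510×10^5)
L = 0.454 m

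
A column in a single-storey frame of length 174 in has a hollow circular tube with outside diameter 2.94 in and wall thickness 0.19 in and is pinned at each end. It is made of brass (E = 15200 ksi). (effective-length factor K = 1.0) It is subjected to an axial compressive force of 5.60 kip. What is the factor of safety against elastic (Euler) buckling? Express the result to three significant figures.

Inner diameter d_i = 2.94 − 2×0.19 = 2.560 in
I = π(d_o⁴ − d_i⁴)/64 = π(2.94⁴ − 2.560⁴)/64 = 1.559 in⁴
Effective length L_e = K·L = 1 × 174 = 174.0 in
P_cr = π²EI / L_e² = π² × 15200×10³ × 1.559 / 174.0² = 7.725×10^3 lb
Factor of safety n = P_cr / P = 7.7255 / 5.60 = 1.38

n ≈ 1.38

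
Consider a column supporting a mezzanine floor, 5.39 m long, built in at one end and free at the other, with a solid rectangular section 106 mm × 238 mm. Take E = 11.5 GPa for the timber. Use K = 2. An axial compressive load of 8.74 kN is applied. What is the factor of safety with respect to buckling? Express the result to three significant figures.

n ≈ 2.64

Buckling occurs about the weak axis: I_min = h·b³/12 with b = 106 mm (the shorter side).
I_min = 238×106³/12 = 2.362×10^7 mm⁴
I = 2.362×10^7 mm⁴ = 2.362×10^-5 m⁴
Effective length L_e = K·L = 2 × 5.39 = 10.78 m
P_cr = π²EI / L_e² = π² × 11.5×10⁹ × 2.362×10^-5 / 10.78² = 2.307×10^4 N
Factor of safety n = P_cr / P = 23.071 / 8.74 = 2.64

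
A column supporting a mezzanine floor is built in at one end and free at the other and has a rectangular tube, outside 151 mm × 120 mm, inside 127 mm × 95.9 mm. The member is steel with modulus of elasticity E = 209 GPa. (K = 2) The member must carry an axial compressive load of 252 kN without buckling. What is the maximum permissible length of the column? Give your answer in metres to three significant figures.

L_max ≈ 5.04 m

Weak-axis I_min = (h_o·b_o³ − h_i·b_i³)/12 with b_o = 120, b_i = 95.90 mm (shorter outer/inner sides).
I_min = (151×120³ − 127.0×95.90³)/12 = 1.241×10^7 mm⁴
I = 1.241×10^-5 m⁴
At the buckling limit P_cr = P = 2.520×10^5 N
From P_cr = π²EI/(K·L)²:  L = (1/K)·√(π²EI/P_cr) = (1/2)·√(π²×2.09×10^11×1.241×10^-5/2.520×10^5)
L = 5.04 m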